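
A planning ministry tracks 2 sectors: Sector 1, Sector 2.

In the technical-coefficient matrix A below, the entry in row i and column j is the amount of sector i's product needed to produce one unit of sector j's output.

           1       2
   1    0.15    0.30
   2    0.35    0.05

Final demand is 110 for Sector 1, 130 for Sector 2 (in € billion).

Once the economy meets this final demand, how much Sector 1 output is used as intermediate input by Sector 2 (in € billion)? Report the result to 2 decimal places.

z_12 = 63.63

I − A =
  [   0.85    -0.30]
  [  -0.35     0.95]
det(I−A) = (0.85)(0.95) − (-0.30)(-0.35) = 0.7025
adj(I−A) = [[0.95, 0.30], [0.35, 0.85]]
(I − A)⁻¹ = adj(I−A) / det(I−A) ≈
  [   1.3523     0.4270]
  [   0.4982     1.2100]
First solve x = (I − A)⁻¹ d = adj(I−A)·d / det(I−A); in particular x_2 = (0.35·110 + 0.85·130) / 0.7025 = 149.00 / 0.7025 ≈ 212.0996.
Intermediate flow from 1 to 2: z_12 = a_12 · x_2 = 0.30 × 149.00 / 0.7025 = 44.70 / 0.7025 ≈ 63.63.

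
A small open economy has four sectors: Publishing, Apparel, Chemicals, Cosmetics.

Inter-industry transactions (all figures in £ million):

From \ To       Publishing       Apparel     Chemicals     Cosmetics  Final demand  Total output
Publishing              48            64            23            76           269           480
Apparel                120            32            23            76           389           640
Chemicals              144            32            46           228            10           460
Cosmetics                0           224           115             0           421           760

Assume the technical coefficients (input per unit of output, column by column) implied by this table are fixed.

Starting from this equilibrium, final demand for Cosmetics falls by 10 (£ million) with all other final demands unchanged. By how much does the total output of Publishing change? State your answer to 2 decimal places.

Δx_1 = -1.79

Technical coefficients a_ij = z_ij / X_j:
  a_11 = 48/480 = 0.10, a_21 = 120/480 = 0.25, a_31 = 144/480 = 0.30, a_41 = 0/480 = 0.00
  a_12 = 64/640 = 0.10, a_22 = 32/640 = 0.05, a_32 = 32/640 = 0.05, a_42 = 224/640 = 0.35
  a_13 = 23/460 = 0.05, a_23 = 23/460 = 0.05, a_33 = 46/460 = 0.10, a_43 = 115/460 = 0.25
  a_14 = 76/760 = 0.10, a_24 = 76/760 = 0.10, a_34 = 228/760 = 0.30, a_44 = 0/760 = 0.00
I − A =
  [   0.90    -0.10    -0.05    -0.10]
  [  -0.25     0.95    -0.05    -0.10]
  [  -0.30    -0.05     0.90    -0.30]
  [   0.00    -0.35    -0.25     1.00]
Compute the cofactors C_ij = (−1)^(i+j)·(3×3 minor ij) of I−A; the adjugate is their transpose:
adj(I−A) = Cᵀ =
  [ 0.743250   0.123000   0.078750   0.110250]
  [ 0.228750   0.720000   0.086250   0.120750]
  [ 0.313250   0.180000   0.789750   0.286250]
  [ 0.158375   0.297000   0.227625   0.728375]
det(I−A) = Σ_j (I−A)_1j·C_1j = (0.90)(0.743250) + (-0.10)(0.228750) + (-0.05)(0.313250) + (-0.10)(0.158375) = 0.61455
(I − A)⁻¹ = adj(I−A) / det(I−A) ≈
  [   1.2094     0.2001     0.1281     0.1794]
  [   0.3722     1.1716     0.1403     0.1965]
  [   0.5097     0.2929     1.2851     0.4658]
  [   0.2577     0.4833     0.3704     1.1852]
Δx = (I − A)⁻¹ Δd with Δd having -10 in the Cosmetics component and 0 elsewhere.
So Δx_1 = L_14 · (-10), where L_14 = adj(I−A)_14 / det(I−A) = 0.110250 / 0.61455.
Δx_1 = 0.110250 × (-10) / 0.61455 = -1.1025 / 0.61455 ≈ -1.79.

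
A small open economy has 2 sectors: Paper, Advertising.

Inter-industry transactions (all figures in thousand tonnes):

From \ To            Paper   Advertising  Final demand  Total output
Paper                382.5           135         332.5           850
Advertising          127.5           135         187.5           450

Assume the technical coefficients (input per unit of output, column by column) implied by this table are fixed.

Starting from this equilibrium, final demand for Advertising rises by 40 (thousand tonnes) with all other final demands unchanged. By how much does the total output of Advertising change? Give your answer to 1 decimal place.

Technical coefficients a_ij = z_ij / X_j:
  a_PP = 382.5/850 = 0.45, a_AP = 127.5/850 = 0.15
  a_PA = 135/450 = 0.30, a_AA = 135/450 = 0.30
I − A =
  [   0.55    -0.30]
  [  -0.15     0.70]
det(I−A) = (0.55)(0.70) − (-0.30)(-0.15) = 0.3400
adj(I−A) = [[0.70, 0.30], [0.15, 0.55]]
(I − A)⁻¹ = adj(I−A) / det(I−A) ≈
  [   2.0588     0.8824]
  [   0.4412     1.6176]
Δx = (I − A)⁻¹ Δd with Δd having +40 in the Advertising component and 0 elsewhere.
So Δx_A = L_AA · (+40), where L_AA = adj(I−A)_AA / det(I−A) = 0.55 / 0.3400.
Δx_A = 0.55 × (+40) / 0.3400 = 22.00 / 0.3400 ≈ 64.7.

Δx_A = 64.7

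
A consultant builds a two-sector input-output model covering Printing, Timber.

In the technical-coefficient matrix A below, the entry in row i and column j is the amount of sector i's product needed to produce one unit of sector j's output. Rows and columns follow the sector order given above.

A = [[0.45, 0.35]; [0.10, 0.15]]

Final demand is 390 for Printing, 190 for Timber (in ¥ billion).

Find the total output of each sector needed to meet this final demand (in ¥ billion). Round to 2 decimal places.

x_1 = 920.23, x_2 = 331.79

I − A =
  [   0.55    -0.35]
  [  -0.10     0.85]
det(I−A) = (0.55)(0.85) − (-0.35)(-0.10) = 0.4325
adj(I−A) = [[0.85, 0.35], [0.10, 0.55]]
(I − A)⁻¹ = adj(I−A) / det(I−A) ≈
  [   1.9653     0.8092]
  [   0.2312     1.2717]
x = (I − A)⁻¹ d = adj(I−A)·d / det(I−A), with det(I−A) = 0.4325:
  x_1 = (0.85·390 + 0.35·190) / 0.4325 = 398.00 / 0.4325 ≈ 920.23
  x_2 = (0.10·390 + 0.55·190) / 0.4325 = 143.50 / 0.4325 ≈ 331.79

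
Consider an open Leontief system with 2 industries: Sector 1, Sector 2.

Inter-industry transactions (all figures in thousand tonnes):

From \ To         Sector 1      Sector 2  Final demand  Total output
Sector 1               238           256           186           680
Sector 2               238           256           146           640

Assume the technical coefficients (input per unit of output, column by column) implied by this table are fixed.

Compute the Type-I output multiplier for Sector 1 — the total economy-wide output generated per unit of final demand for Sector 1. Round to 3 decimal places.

m_1 = 3.800

Technical coefficients a_ij = z_ij / X_j:
  a_11 = 238/680 = 0.35, a_21 = 238/680 = 0.35
  a_12 = 256/640 = 0.40, a_22 = 256/640 = 0.40
I − A =
  [   0.65    -0.40]
  [  -0.35     0.60]
det(I−A) = (0.65)(0.60) − (-0.40)(-0.35) = 0.2500
adj(I−A) = [[0.60, 0.40], [0.35, 0.65]]
(I − A)⁻¹ = adj(I−A) / det(I−A) ≈
  [   2.4000     1.6000]
  [   1.4000     2.6000]
The output multiplier for sector j is the column-j sum of the Leontief inverse (I − A)⁻¹ = adj(I−A) / det(I−A).
Column 1 of adj(I−A): (0.60, 0.35); det(I−A) = 0.2500.
m_1 = (0.60 + 0.35) / 0.2500 = 0.95 / 0.2500 = 3.800.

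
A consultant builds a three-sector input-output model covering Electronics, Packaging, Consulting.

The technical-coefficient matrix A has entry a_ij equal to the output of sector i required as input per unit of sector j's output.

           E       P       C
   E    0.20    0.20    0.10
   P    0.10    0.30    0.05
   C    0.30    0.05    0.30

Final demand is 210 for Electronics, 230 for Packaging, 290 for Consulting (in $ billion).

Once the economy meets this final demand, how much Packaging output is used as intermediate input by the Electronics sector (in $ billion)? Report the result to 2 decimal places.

I − A =
  [   0.80    -0.20    -0.10]
  [  -0.10     0.70    -0.05]
  [  -0.30    -0.05     0.70]
Cofactors of I−A, C_ij = (−1)^(i+j)·(minor ij) (rows/columns in the sector order above):
  C_11 = (0.70)(0.70) − (-0.05)(-0.05) = 0.4875
  C_12 = −[(-0.10)(0.70) − (-0.05)(-0.30)] = 0.0850
  C_13 = (-0.10)(-0.05) − (0.70)(-0.30) = 0.2150
  C_21 = −[(-0.20)(0.70) − (-0.10)(-0.05)] = 0.1450
  C_22 = (0.80)(0.70) − (-0.10)(-0.30) = 0.5300
  C_23 = −[(0.80)(-0.05) − (-0.20)(-0.30)] = 0.1000
  C_31 = (-0.20)(-0.05) − (-0.10)(0.70) = 0.0800
  C_32 = −[(0.80)(-0.05) − (-0.10)(-0.10)] = 0.0500
  C_33 = (0.80)(0.70) − (-0.20)(-0.10) = 0.5400
det(I−A) = Σ_j (I−A)_1j·C_1j = (0.80)(0.4875) + (-0.20)(0.0850) + (-0.10)(0.2150) = 0.3515
adj(I−A) = Cᵀ =
  [ 0.4875   0.1450   0.0800]
  [ 0.0850   0.5300   0.0500]
  [ 0.2150   0.1000   0.5400]
(I − A)⁻¹ = adj(I−A) / det(I−A) ≈
  [   1.3869     0.4125     0.2276]
  [   0.2418     1.5078     0.1422]
  [   0.6117     0.2845     1.5363]
First solve x = (I − A)⁻¹ d = adj(I−A)·d / det(I−A); in particular x_E = (0.4875·210 + 0.1450·230 + 0.0800·290) / 0.3515 = 158.925 / 0.3515 ≈ 452.1337.
Intermediate flow from P to E: z_PE = a_PE · x_E = 0.10 × 158.925 / 0.3515 = 15.8925 / 0.3515 ≈ 45.21.

z_PE = 45.21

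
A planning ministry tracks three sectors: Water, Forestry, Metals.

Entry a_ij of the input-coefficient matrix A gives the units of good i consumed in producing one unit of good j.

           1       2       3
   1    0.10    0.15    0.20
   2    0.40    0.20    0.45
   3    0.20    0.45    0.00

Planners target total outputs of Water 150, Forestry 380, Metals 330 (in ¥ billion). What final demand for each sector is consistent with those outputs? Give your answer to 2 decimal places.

I − A =
  [   0.90    -0.15    -0.20]
  [  -0.40     0.80    -0.45]
  [  -0.20    -0.45     1.00]
d = (I − A) x:
  d_1 = (+0.90)·150 + (-0.15)·380 + (-0.20)·330 = 12.00
  d_2 = (-0.40)·150 + (+0.80)·380 + (-0.45)·330 = 95.50
  d_3 = (-0.20)·150 + (-0.45)·380 + (+1.00)·330 = 129.00

d_1 = 12.00, d_2 = 95.50, d_3 = 129.00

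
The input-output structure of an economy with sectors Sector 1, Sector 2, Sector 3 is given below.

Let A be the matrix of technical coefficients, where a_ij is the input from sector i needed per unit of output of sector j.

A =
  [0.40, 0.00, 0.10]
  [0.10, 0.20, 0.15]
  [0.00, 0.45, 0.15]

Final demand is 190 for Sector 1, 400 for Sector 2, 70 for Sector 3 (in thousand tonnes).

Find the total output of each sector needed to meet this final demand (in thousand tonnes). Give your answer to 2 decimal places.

x_1 = 385.61, x_2 = 625.76, x_3 = 413.64

I − A =
  [   0.60     0.00    -0.10]
  [  -0.10     0.80    -0.15]
  [   0.00    -0.45     0.85]
Cofactors of I−A, C_ij = (−1)^(i+j)·(minor ij) (rows/columns in the sector order above):
  C_11 = (0.80)(0.85) − (-0.15)(-0.45) = 0.6125
  C_12 = −[(-0.10)(0.85) − (-0.15)(0.00)] = 0.0850
  C_13 = (-0.10)(-0.45) − (0.80)(0.00) = 0.0450
  C_21 = −[(0.00)(0.85) − (-0.10)(-0.45)] = 0.0450
  C_22 = (0.60)(0.85) − (-0.10)(0.00) = 0.5100
  C_23 = −[(0.60)(-0.45) − (0.00)(0.00)] = 0.2700
  C_31 = (0.00)(-0.15) − (-0.10)(0.80) = 0.0800
  C_32 = −[(0.60)(-0.15) − (-0.10)(-0.10)] = 0.1000
  C_33 = (0.60)(0.80) − (0.00)(-0.10) = 0.4800
det(I−A) = Σ_j (I−A)_1j·C_1j = (0.60)(0.6125) + (0.00)(0.0850) + (-0.10)(0.0450) = 0.3630
adj(I−A) = Cᵀ =
  [ 0.6125   0.0450   0.0800]
  [ 0.0850   0.5100   0.1000]
  [ 0.0450   0.2700   0.4800]
(I − A)⁻¹ = adj(I−A) / det(I−A) ≈
  [   1.6873     0.1240     0.2204]
  [   0.2342     1.4050     0.2755]
  [   0.1240     0.7438     1.3223]
x = (I − A)⁻¹ d = adj(I−A)·d / det(I−A), with det(I−A) = 0.3630:
  x_1 = (0.6125·190 + 0.0450·400 + 0.0800·70) / 0.3630 = 139.975 / 0.3630 ≈ 385.61
  x_2 = (0.0850·190 + 0.5100·400 + 0.1000·70) / 0.3630 = 227.15 / 0.3630 ≈ 625.76
  x_3 = (0.0450·190 + 0.2700·400 + 0.4800·70) / 0.3630 = 150.15 / 0.3630 ≈ 413.64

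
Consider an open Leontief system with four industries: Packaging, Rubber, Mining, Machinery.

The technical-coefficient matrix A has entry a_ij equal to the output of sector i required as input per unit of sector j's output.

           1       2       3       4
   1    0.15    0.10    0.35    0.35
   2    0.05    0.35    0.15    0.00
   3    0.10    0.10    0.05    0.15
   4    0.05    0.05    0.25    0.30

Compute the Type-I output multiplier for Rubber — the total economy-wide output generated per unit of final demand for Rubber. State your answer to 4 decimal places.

I − A =
  [   0.85    -0.10    -0.35    -0.35]
  [  -0.05     0.65    -0.15     0.00]
  [  -0.10    -0.10     0.95    -0.15]
  [  -0.05    -0.05    -0.25     0.70]
Compute the cofactors C_ij = (−1)^(i+j)·(3×3 minor ij) of I−A; the adjugate is their transpose:
adj(I−A) = Cᵀ =
  [ 0.396250   0.115250   0.229250   0.247250]
  [ 0.043000   0.480875   0.103250   0.043625]
  [ 0.054250   0.073625   0.371000   0.106625]
  [ 0.050750   0.068875   0.156250   0.481375]
det(I−A) = Σ_j (I−A)_1j·C_1j = (0.85)(0.396250) + (-0.10)(0.043000) + (-0.35)(0.054250) + (-0.35)(0.050750) = 0.2957625
(I − A)⁻¹ = adj(I−A) / det(I−A) ≈
  [   1.33976     0.38967     0.77512     0.83597]
  [   0.14539     1.62588     0.34910     0.14750]
  [   0.18342     0.24893     1.25438     0.36051]
  [   0.17159     0.23287     0.52830     1.62757]
The output multiplier for sector j is the column-j sum of the Leontief inverse (I − A)⁻¹ = adj(I−A) / det(I−A).
Column 2 of adj(I−A): (0.115250, 0.480875, 0.073625, 0.068875); det(I−A) = 0.2957625.
m_2 = (0.115250 + 0.480875 + 0.073625 + 0.068875) / 0.2957625 = 0.738625 / 0.2957625 ≈ 2.4974.

m_2 = 2.4974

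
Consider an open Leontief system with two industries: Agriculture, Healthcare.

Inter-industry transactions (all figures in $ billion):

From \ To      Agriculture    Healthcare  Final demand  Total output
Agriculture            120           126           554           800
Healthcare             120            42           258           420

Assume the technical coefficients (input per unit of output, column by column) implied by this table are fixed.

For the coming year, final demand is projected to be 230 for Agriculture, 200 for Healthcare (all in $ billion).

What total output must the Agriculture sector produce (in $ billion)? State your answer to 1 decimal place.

x_1 = 370.8

Technical coefficients a_ij = z_ij / X_j:
  a_11 = 120/800 = 0.15, a_21 = 120/800 = 0.15
  a_12 = 126/420 = 0.30, a_22 = 42/420 = 0.10
I − A =
  [   0.85    -0.30]
  [  -0.15     0.90]
det(I−A) = (0.85)(0.90) − (-0.30)(-0.15) = 0.7200
adj(I−A) = [[0.90, 0.30], [0.15, 0.85]]
(I − A)⁻¹ = adj(I−A) / det(I−A) ≈
  [   1.2500     0.4167]
  [   0.2083     1.1806]
x = (I − A)⁻¹ d = adj(I−A)·d / det(I−A), with det(I−A) = 0.7200:
  x_1 = (0.90·230 + 0.30·200) / 0.7200 = 267.00 / 0.7200 ≈ 370.8
  x_2 = (0.15·230 + 0.85·200) / 0.7200 = 204.50 / 0.7200 ≈ 284.0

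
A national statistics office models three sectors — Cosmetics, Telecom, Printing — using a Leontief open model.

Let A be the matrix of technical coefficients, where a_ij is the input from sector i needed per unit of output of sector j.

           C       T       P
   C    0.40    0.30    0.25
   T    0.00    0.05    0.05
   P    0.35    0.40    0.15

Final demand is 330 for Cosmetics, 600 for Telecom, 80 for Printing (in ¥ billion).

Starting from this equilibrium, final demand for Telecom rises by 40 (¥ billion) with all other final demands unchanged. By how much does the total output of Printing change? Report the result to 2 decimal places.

I − A =
  [   0.60    -0.30    -0.25]
  [   0.00     0.95    -0.05]
  [  -0.35    -0.40     0.85]
Cofactors of I−A, C_ij = (−1)^(i+j)·(minor ij) (rows/columns in the sector order above):
  C_11 = (0.95)(0.85) − (-0.05)(-0.40) = 0.7875
  C_12 = −[(0.00)(0.85) − (-0.05)(-0.35)] = 0.0175
  C_13 = (0.00)(-0.40) − (0.95)(-0.35) = 0.3325
  C_21 = −[(-0.30)(0.85) − (-0.25)(-0.40)] = 0.3550
  C_22 = (0.60)(0.85) − (-0.25)(-0.35) = 0.4225
  C_23 = −[(0.60)(-0.40) − (-0.30)(-0.35)] = 0.3450
  C_31 = (-0.30)(-0.05) − (-0.25)(0.95) = 0.2525
  C_32 = −[(0.60)(-0.05) − (-0.25)(0.00)] = 0.0300
  C_33 = (0.60)(0.95) − (-0.30)(0.00) = 0.5700
det(I−A) = Σ_j (I−A)_1j·C_1j = (0.60)(0.7875) + (-0.30)(0.0175) + (-0.25)(0.3325) = 0.384125
adj(I−A) = Cᵀ =
  [ 0.7875   0.3550   0.2525]
  [ 0.0175   0.4225   0.0300]
  [ 0.3325   0.3450   0.5700]
(I − A)⁻¹ = adj(I−A) / det(I−A) ≈
  [   2.0501     0.9242     0.6573]
  [   0.0456     1.0999     0.0781]
  [   0.8656     0.8981     1.4839]
Δx = (I − A)⁻¹ Δd with Δd having +40 in the Telecom component and 0 elsewhere.
So Δx_P = L_PT · (+40), where L_PT = adj(I−A)_PT / det(I−A) = 0.3450 / 0.384125.
Δx_P = 0.3450 × (+40) / 0.384125 = 13.80 / 0.384125 ≈ 35.93.

Δx_P = 35.93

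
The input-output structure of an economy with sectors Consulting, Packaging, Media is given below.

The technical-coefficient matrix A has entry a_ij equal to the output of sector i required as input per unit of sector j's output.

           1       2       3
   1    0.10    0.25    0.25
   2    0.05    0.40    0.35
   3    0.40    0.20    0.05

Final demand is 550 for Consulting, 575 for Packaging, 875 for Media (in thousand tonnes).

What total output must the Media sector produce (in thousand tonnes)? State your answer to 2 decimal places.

I − A =
  [   0.90    -0.25    -0.25]
  [  -0.05     0.60    -0.35]
  [  -0.40    -0.20     0.95]
Cofactors of I−A, C_ij = (−1)^(i+j)·(minor ij) (rows/columns in the sector order above):
  C_11 = (0.60)(0.95) − (-0.35)(-0.20) = 0.5000
  C_12 = −[(-0.05)(0.95) − (-0.35)(-0.40)] = 0.1875
  C_13 = (-0.05)(-0.20) − (0.60)(-0.40) = 0.2500
  C_21 = −[(-0.25)(0.95) − (-0.25)(-0.20)] = 0.2875
  C_22 = (0.90)(0.95) − (-0.25)(-0.40) = 0.7550
  C_23 = −[(0.90)(-0.20) − (-0.25)(-0.40)] = 0.2800
  C_31 = (-0.25)(-0.35) − (-0.25)(0.60) = 0.2375
  C_32 = −[(0.90)(-0.35) − (-0.25)(-0.05)] = 0.3275
  C_33 = (0.90)(0.60) − (-0.25)(-0.05) = 0.5275
det(I−A) = Σ_j (I−A)_1j·C_1j = (0.90)(0.5000) + (-0.25)(0.1875) + (-0.25)(0.2500) = 0.340625
adj(I−A) = Cᵀ =
  [ 0.5000   0.2875   0.2375]
  [ 0.1875   0.7550   0.3275]
  [ 0.2500   0.2800   0.5275]
(I − A)⁻¹ = adj(I−A) / det(I−A) ≈
  [   1.4679     0.8440     0.6972]
  [   0.5505     2.2165     0.9615]
  [   0.7339     0.8220     1.5486]
x = (I − A)⁻¹ d = adj(I−A)·d / det(I−A), with det(I−A) = 0.340625:
  x_1 = (0.5000·550 + 0.2875·575 + 0.2375·875) / 0.340625 = 648.125 / 0.340625 ≈ 1902.75
  x_2 = (0.1875·550 + 0.7550·575 + 0.3275·875) / 0.340625 = 823.8125 / 0.340625 ≈ 2418.53
  x_3 = (0.2500·550 + 0.2800·575 + 0.5275·875) / 0.340625 = 760.0625 / 0.340625 ≈ 2231.38

x_3 = 2231.38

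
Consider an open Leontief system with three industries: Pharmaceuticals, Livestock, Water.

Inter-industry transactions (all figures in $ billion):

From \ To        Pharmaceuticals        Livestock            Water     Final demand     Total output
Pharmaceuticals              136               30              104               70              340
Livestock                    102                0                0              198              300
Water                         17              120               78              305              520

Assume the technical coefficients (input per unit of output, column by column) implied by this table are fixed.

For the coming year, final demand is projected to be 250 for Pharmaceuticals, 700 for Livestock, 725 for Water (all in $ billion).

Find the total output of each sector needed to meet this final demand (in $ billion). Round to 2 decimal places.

x_1 = 1049.94, x_2 = 1014.98, x_3 = 1392.34

Technical coefficients a_ij = z_ij / X_j:
  a_11 = 136/340 = 0.40, a_21 = 102/340 = 0.30, a_31 = 17/340 = 0.05
  a_12 = 30/300 = 0.10, a_22 = 0/300 = 0.00, a_32 = 120/300 = 0.40
  a_13 = 104/520 = 0.20, a_23 = 0/520 = 0.00, a_33 = 78/520 = 0.15
I − A =
  [   0.60    -0.10    -0.20]
  [  -0.30     1.00     0.00]
  [  -0.05    -0.40     0.85]
Cofactors of I−A, C_ij = (−1)^(i+j)·(minor ij) (rows/columns in the sector order above):
  C_11 = (1.00)(0.85) − (0.00)(-0.40) = 0.8500
  C_12 = −[(-0.30)(0.85) − (0.00)(-0.05)] = 0.2550
  C_13 = (-0.30)(-0.40) − (1.00)(-0.05) = 0.1700
  C_21 = −[(-0.10)(0.85) − (-0.20)(-0.40)] = 0.1650
  C_22 = (0.60)(0.85) − (-0.20)(-0.05) = 0.5000
  C_23 = −[(0.60)(-0.40) − (-0.10)(-0.05)] = 0.2450
  C_31 = (-0.10)(0.00) − (-0.20)(1.00) = 0.2000
  C_32 = −[(0.60)(0.00) − (-0.20)(-0.30)] = 0.0600
  C_33 = (0.60)(1.00) − (-0.10)(-0.30) = 0.5700
det(I−A) = Σ_j (I−A)_1j·C_1j = (0.60)(0.8500) + (-0.10)(0.2550) + (-0.20)(0.1700) = 0.4505
adj(I−A) = Cᵀ =
  [ 0.8500   0.1650   0.2000]
  [ 0.2550   0.5000   0.0600]
  [ 0.1700   0.2450   0.5700]
(I − A)⁻¹ = adj(I−A) / det(I−A) ≈
  [   1.8868     0.3663     0.4440]
  [   0.5660     1.1099     0.1332]
  [   0.3774     0.5438     1.2653]
x = (I − A)⁻¹ d = adj(I−A)·d / det(I−A), with det(I−A) = 0.4505:
  x_1 = (0.8500·250 + 0.1650·700 + 0.2000·725) / 0.4505 = 473.00 / 0.4505 ≈ 1049.94
  x_2 = (0.2550·250 + 0.5000·700 + 0.0600·725) / 0.4505 = 457.25 / 0.4505 ≈ 1014.98
  x_3 = (0.1700·250 + 0.2450·700 + 0.5700·725) / 0.4505 = 627.25 / 0.4505 ≈ 1392.34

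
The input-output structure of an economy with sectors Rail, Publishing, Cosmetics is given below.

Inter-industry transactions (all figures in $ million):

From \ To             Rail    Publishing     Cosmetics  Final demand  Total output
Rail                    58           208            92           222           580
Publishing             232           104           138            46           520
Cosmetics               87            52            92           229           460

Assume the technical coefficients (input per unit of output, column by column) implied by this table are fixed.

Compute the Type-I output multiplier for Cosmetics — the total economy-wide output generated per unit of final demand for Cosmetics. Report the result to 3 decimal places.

Technical coefficients a_ij = z_ij / X_j:
  a_11 = 58/580 = 0.10, a_21 = 232/580 = 0.40, a_31 = 87/580 = 0.15
  a_12 = 208/520 = 0.40, a_22 = 104/520 = 0.20, a_32 = 52/520 = 0.10
  a_13 = 92/460 = 0.20, a_23 = 138/460 = 0.30, a_33 = 92/460 = 0.20
I − A =
  [   0.90    -0.40    -0.20]
  [  -0.40     0.80    -0.30]
  [  -0.15    -0.10     0.80]
Cofactors of I−A, C_ij = (−1)^(i+j)·(minor ij) (rows/columns in the sector order above):
  C_11 = (0.80)(0.80) − (-0.30)(-0.10) = 0.6100
  C_12 = −[(-0.40)(0.80) − (-0.30)(-0.15)] = 0.3650
  C_13 = (-0.40)(-0.10) − (0.80)(-0.15) = 0.1600
  C_21 = −[(-0.40)(0.80) − (-0.20)(-0.10)] = 0.3400
  C_22 = (0.90)(0.80) − (-0.20)(-0.15) = 0.6900
  C_23 = −[(0.90)(-0.10) − (-0.40)(-0.15)] = 0.1500
  C_31 = (-0.40)(-0.30) − (-0.20)(0.80) = 0.2800
  C_32 = −[(0.90)(-0.30) − (-0.20)(-0.40)] = 0.3500
  C_33 = (0.90)(0.80) − (-0.40)(-0.40) = 0.5600
det(I−A) = Σ_j (I−A)_1j·C_1j = (0.90)(0.6100) + (-0.40)(0.3650) + (-0.20)(0.1600) = 0.3710
adj(I−A) = Cᵀ =
  [ 0.6100   0.3400   0.2800]
  [ 0.3650   0.6900   0.3500]
  [ 0.1600   0.1500   0.5600]
(I − A)⁻¹ = adj(I−A) / det(I−A) ≈
  [   1.6442     0.9164     0.7547]
  [   0.9838     1.8598     0.9434]
  [   0.4313     0.4043     1.5094]
The output multiplier for sector j is the column-j sum of the Leontief inverse (I − A)⁻¹ = adj(I−A) / det(I−A).
Column 3 of adj(I−A): (0.2800, 0.3500, 0.5600); det(I−A) = 0.3710.
m_3 = (0.2800 + 0.3500 + 0.5600) / 0.3710 = 1.19 / 0.3710 ≈ 3.208.

m_3 = 3.208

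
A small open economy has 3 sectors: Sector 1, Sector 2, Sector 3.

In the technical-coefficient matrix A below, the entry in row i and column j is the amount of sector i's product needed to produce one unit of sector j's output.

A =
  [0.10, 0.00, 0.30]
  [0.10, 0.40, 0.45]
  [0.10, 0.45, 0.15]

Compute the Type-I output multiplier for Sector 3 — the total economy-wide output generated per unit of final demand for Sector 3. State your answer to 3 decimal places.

I − A =
  [   0.90     0.00    -0.30]
  [  -0.10     0.60    -0.45]
  [  -0.10    -0.45     0.85]
Cofactors of I−A, C_ij = (−1)^(i+j)·(minor ij) (rows/columns in the sector order above):
  C_11 = (0.60)(0.85) − (-0.45)(-0.45) = 0.3075
  C_12 = −[(-0.10)(0.85) − (-0.45)(-0.10)] = 0.1300
  C_13 = (-0.10)(-0.45) − (0.60)(-0.10) = 0.1050
  C_21 = −[(0.00)(0.85) − (-0.30)(-0.45)] = 0.1350
  C_22 = (0.90)(0.85) − (-0.30)(-0.10) = 0.7350
  C_23 = −[(0.90)(-0.45) − (0.00)(-0.10)] = 0.4050
  C_31 = (0.00)(-0.45) − (-0.30)(0.60) = 0.1800
  C_32 = −[(0.90)(-0.45) − (-0.30)(-0.10)] = 0.4350
  C_33 = (0.90)(0.60) − (0.00)(-0.10) = 0.5400
det(I−A) = Σ_j (I−A)_1j·C_1j = (0.90)(0.3075) + (0.00)(0.1300) + (-0.30)(0.1050) = 0.24525
adj(I−A) = Cᵀ =
  [ 0.3075   0.1350   0.1800]
  [ 0.1300   0.7350   0.4350]
  [ 0.1050   0.4050   0.5400]
(I − A)⁻¹ = adj(I−A) / det(I−A) ≈
  [   1.2538     0.5505     0.7339]
  [   0.5301     2.9969     1.7737]
  [   0.4281     1.6514     2.2018]
The output multiplier for sector j is the column-j sum of the Leontief inverse (I − A)⁻¹ = adj(I−A) / det(I−A).
Column 3 of adj(I−A): (0.1800, 0.4350, 0.5400); det(I−A) = 0.24525.
m_3 = (0.1800 + 0.4350 + 0.5400) / 0.24525 = 1.155 / 0.24525 ≈ 4.709.

m_3 = 4.709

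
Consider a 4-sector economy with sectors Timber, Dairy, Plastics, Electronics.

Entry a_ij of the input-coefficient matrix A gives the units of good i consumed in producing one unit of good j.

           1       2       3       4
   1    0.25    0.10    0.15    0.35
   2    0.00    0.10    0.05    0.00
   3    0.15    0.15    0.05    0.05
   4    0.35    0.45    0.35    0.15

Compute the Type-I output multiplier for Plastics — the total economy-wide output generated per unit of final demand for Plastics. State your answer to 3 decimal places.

m_3 = 2.666

I − A =
  [   0.75    -0.10    -0.15    -0.35]
  [   0.00     0.90    -0.05     0.00]
  [  -0.15    -0.15     0.95    -0.05]
  [  -0.35    -0.45    -0.35     0.85]
Compute the cofactors C_ij = (−1)^(i+j)·(3×3 minor ij) of I−A; the adjugate is their transpose:
adj(I−A) = Cᵀ =
  [ 0.703500   0.269500   0.237125   0.303625]
  [ 0.007250   0.436000   0.025750   0.004500]
  [ 0.130500   0.132250   0.463500   0.081000]
  [ 0.347250   0.396250   0.302125   0.614625]
det(I−A) = Σ_j (I−A)_1j·C_1j = (0.75)(0.703500) + (-0.10)(0.007250) + (-0.15)(0.130500) + (-0.35)(0.347250) = 0.3857875
(I − A)⁻¹ = adj(I−A) / det(I−A) ≈
  [   1.8235     0.6986     0.6147     0.7870]
  [   0.0188     1.1302     0.0667     0.0117]
  [   0.3383     0.3428     1.2014     0.2100]
  [   0.9001     1.0271     0.7831     1.5932]
The output multiplier for sector j is the column-j sum of the Leontief inverse (I − A)⁻¹ = adj(I−A) / det(I−A).
Column 3 of adj(I−A): (0.237125, 0.025750, 0.463500, 0.302125); det(I−A) = 0.3857875.
m_3 = (0.237125 + 0.025750 + 0.463500 + 0.302125) / 0.3857875 = 1.0285 / 0.3857875 ≈ 2.666.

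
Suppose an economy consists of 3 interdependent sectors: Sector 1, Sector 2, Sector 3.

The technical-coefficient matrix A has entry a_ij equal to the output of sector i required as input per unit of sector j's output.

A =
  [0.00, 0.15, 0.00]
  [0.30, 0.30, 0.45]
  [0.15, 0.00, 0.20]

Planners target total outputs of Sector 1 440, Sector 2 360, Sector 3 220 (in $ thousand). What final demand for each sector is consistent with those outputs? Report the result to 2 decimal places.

d_1 = 386.00, d_2 = 21.00, d_3 = 110.00

I − A =
  [   1.00    -0.15     0.00]
  [  -0.30     0.70    -0.45]
  [  -0.15     0.00     0.80]
d = (I − A) x:
  d_1 = (+1.00)·440 + (-0.15)·360 + (+0.00)·220 = 386.00
  d_2 = (-0.30)·440 + (+0.70)·360 + (-0.45)·220 = 21.00
  d_3 = (-0.15)·440 + (+0.00)·360 + (+0.80)·220 = 110.00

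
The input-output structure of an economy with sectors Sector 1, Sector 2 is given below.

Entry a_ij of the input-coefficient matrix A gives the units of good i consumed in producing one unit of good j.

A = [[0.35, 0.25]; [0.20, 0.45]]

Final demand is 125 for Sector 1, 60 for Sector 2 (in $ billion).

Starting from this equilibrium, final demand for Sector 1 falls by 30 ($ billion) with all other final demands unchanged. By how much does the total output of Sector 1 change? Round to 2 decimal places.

I − A =
  [   0.65    -0.25]
  [  -0.20     0.55]
det(I−A) = (0.65)(0.55) − (-0.25)(-0.20) = 0.3075
adj(I−A) = [[0.55, 0.25], [0.20, 0.65]]
(I − A)⁻¹ = adj(I−A) / det(I−A) ≈
  [   1.7886     0.8130]
  [   0.6504     2.1138]
Δx = (I − A)⁻¹ Δd with Δd having -30 in the Sector 1 component and 0 elsewhere.
So Δx_1 = L_11 · (-30), where L_11 = adj(I−A)_11 / det(I−A) = 0.55 / 0.3075.
Δx_1 = 0.55 × (-30) / 0.3075 = -16.50 / 0.3075 ≈ -53.66.

Δx_1 = -53.66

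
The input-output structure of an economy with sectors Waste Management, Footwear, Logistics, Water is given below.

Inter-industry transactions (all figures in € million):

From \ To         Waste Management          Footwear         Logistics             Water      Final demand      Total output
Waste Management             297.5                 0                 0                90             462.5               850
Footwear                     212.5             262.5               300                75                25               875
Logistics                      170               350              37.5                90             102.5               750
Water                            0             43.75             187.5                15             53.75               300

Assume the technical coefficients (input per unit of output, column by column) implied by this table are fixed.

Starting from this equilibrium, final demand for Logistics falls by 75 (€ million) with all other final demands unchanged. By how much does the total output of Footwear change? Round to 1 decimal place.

Δx_2 = -101.2

Technical coefficients a_ij = z_ij / X_j:
  a_11 = 297.5/850 = 0.35, a_21 = 212.5/850 = 0.25, a_31 = 170/850 = 0.20, a_41 = 0/850 = 0.00
  a_12 = 0/875 = 0.00, a_22 = 262.5/875 = 0.30, a_32 = 350/875 = 0.40, a_42 = 43.75/875 = 0.05
  a_13 = 0/750 = 0.00, a_23 = 300/750 = 0.40, a_33 = 37.5/750 = 0.05, a_43 = 187.5/750 = 0.25
  a_14 = 90/300 = 0.30, a_24 = 75/300 = 0.25, a_34 = 90/300 = 0.30, a_44 = 15/300 = 0.05
I − A =
  [   0.65     0.00     0.00    -0.30]
  [  -0.25     0.70    -0.40    -0.25]
  [  -0.20    -0.40     0.95    -0.30]
  [   0.00    -0.05    -0.25     0.95]
Compute the cofactors C_ij = (−1)^(i+j)·(3×3 minor ij) of I−A; the adjugate is their transpose:
adj(I−A) = Cᵀ =
  [ 0.384375   0.044250   0.058500   0.151500]
  [ 0.295375   0.522875   0.306375   0.327625]
  [ 0.229250   0.259750   0.420375   0.273500]
  [ 0.075875   0.095875   0.126750   0.328250]
det(I−A) = Σ_j (I−A)_1j·C_1j = (0.65)(0.384375) + (0.00)(0.295375) + (0.00)(0.229250) + (-0.30)(0.075875) = 0.22708125
(I − A)⁻¹ = adj(I−A) / det(I−A) ≈
  [   1.6927     0.1949     0.2576     0.6672]
  [   1.3007     2.3026     1.3492     1.4428]
  [   1.0096     1.1439     1.8512     1.2044]
  [   0.3341     0.4222     0.5582     1.4455]
Δx = (I − A)⁻¹ Δd with Δd having -75 in the Logistics component and 0 elsewhere.
So Δx_2 = L_23 · (-75), where L_23 = adj(I−A)_23 / det(I−A) = 0.306375 / 0.22708125.
Δx_2 = 0.306375 × (-75) / 0.22708125 = -22.978125 / 0.22708125 ≈ -101.2.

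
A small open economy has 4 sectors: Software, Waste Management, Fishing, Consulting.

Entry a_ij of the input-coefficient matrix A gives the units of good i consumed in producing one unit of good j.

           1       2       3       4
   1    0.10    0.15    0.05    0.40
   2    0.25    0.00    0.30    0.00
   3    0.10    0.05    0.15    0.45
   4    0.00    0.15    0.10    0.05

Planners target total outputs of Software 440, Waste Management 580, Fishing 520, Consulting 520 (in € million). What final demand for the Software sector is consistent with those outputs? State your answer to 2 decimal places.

I − A =
  [   0.90    -0.15    -0.05    -0.40]
  [  -0.25     1.00    -0.30     0.00]
  [  -0.10    -0.05     0.85    -0.45]
  [   0.00    -0.15    -0.10     0.95]
d = (I − A) x:
  d_1 = (+0.90)·440 + (-0.15)·580 + (-0.05)·520 + (-0.40)·520 = 75.00
  d_2 = (-0.25)·440 + (+1.00)·580 + (-0.30)·520 + (+0.00)·520 = 314.00
  d_3 = (-0.10)·440 + (-0.05)·580 + (+0.85)·520 + (-0.45)·520 = 135.00
  d_4 = (+0.00)·440 + (-0.15)·580 + (-0.10)·520 + (+0.95)·520 = 355.00

d_1 = 75.00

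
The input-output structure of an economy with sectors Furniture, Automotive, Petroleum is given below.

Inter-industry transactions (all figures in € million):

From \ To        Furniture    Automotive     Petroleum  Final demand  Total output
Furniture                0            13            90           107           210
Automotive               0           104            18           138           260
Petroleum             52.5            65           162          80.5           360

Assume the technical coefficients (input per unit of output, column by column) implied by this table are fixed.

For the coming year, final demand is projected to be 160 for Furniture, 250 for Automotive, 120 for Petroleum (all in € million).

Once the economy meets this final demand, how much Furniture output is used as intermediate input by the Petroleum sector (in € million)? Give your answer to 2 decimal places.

Technical coefficients a_ij = z_ij / X_j:
  a_FF = 0/210 = 0.00, a_AF = 0/210 = 0.00, a_PF = 52.5/210 = 0.25
  a_FA = 13/260 = 0.05, a_AA = 104/260 = 0.40, a_PA = 65/260 = 0.25
  a_FP = 90/360 = 0.25, a_AP = 18/360 = 0.05, a_PP = 162/360 = 0.45
I − A =
  [   1.00    -0.05    -0.25]
  [   0.00     0.60    -0.05]
  [  -0.25    -0.25     0.55]
Cofactors of I−A, C_ij = (−1)^(i+j)·(minor ij) (rows/columns in the sector order above):
  C_11 = (0.60)(0.55) − (-0.05)(-0.25) = 0.3175
  C_12 = −[(0.00)(0.55) − (-0.05)(-0.25)] = 0.0125
  C_13 = (0.00)(-0.25) − (0.60)(-0.25) = 0.1500
  C_21 = −[(-0.05)(0.55) − (-0.25)(-0.25)] = 0.0900
  C_22 = (1.00)(0.55) − (-0.25)(-0.25) = 0.4875
  C_23 = −[(1.00)(-0.25) − (-0.05)(-0.25)] = 0.2625
  C_31 = (-0.05)(-0.05) − (-0.25)(0.60) = 0.1525
  C_32 = −[(1.00)(-0.05) − (-0.25)(0.00)] = 0.0500
  C_33 = (1.00)(0.60) − (-0.05)(0.00) = 0.6000
det(I−A) = Σ_j (I−A)_1j·C_1j = (1.00)(0.3175) + (-0.05)(0.0125) + (-0.25)(0.1500) = 0.279375
adj(I−A) = Cᵀ =
  [ 0.3175   0.0900   0.1525]
  [ 0.0125   0.4875   0.0500]
  [ 0.1500   0.2625   0.6000]
(I − A)⁻¹ = adj(I−A) / det(I−A) ≈
  [   1.1365     0.3221     0.5459]
  [   0.0447     1.7450     0.1790]
  [   0.5369     0.9396     2.1477]
First solve x = (I − A)⁻¹ d = adj(I−A)·d / det(I−A); in particular x_P = (0.1500·160 + 0.2625·250 + 0.6000·120) / 0.279375 = 161.625 / 0.279375 ≈ 578.5235.
Intermediate flow from F to P: z_FP = a_FP · x_P = 0.25 × 161.625 / 0.279375 = 40.40625 / 0.279375 ≈ 144.63.

z_FP = 144.63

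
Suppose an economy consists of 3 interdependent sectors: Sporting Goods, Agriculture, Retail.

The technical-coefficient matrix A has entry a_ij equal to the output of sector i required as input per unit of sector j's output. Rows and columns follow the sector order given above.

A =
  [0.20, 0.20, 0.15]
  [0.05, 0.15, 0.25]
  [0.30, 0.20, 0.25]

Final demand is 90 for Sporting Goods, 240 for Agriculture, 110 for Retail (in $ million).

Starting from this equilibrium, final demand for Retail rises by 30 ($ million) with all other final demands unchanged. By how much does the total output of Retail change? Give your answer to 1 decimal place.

Δx_R = 49.3

I − A =
  [   0.80    -0.20    -0.15]
  [  -0.05     0.85    -0.25]
  [  -0.30    -0.20     0.75]
Cofactors of I−A, C_ij = (−1)^(i+j)·(minor ij) (rows/columns in the sector order above):
  C_11 = (0.85)(0.75) − (-0.25)(-0.20) = 0.5875
  C_12 = −[(-0.05)(0.75) − (-0.25)(-0.30)] = 0.1125
  C_13 = (-0.05)(-0.20) − (0.85)(-0.30) = 0.2650
  C_21 = −[(-0.20)(0.75) − (-0.15)(-0.20)] = 0.1800
  C_22 = (0.80)(0.75) − (-0.15)(-0.30) = 0.5550
  C_23 = −[(0.80)(-0.20) − (-0.20)(-0.30)] = 0.2200
  C_31 = (-0.20)(-0.25) − (-0.15)(0.85) = 0.1775
  C_32 = −[(0.80)(-0.25) − (-0.15)(-0.05)] = 0.2075
  C_33 = (0.80)(0.85) − (-0.20)(-0.05) = 0.6700
det(I−A) = Σ_j (I−A)_1j·C_1j = (0.80)(0.5875) + (-0.20)(0.1125) + (-0.15)(0.2650) = 0.40775
adj(I−A) = Cᵀ =
  [ 0.5875   0.1800   0.1775]
  [ 0.1125   0.5550   0.2075]
  [ 0.2650   0.2200   0.6700]
(I − A)⁻¹ = adj(I−A) / det(I−A) ≈
  [   1.4408     0.4414     0.4353]
  [   0.2759     1.3611     0.5089]
  [   0.6499     0.5395     1.6432]
Δx = (I − A)⁻¹ Δd with Δd having +30 in the Retail component and 0 elsewhere.
So Δx_R = L_RR · (+30), where L_RR = adj(I−A)_RR / det(I−A) = 0.6700 / 0.40775.
Δx_R = 0.6700 × (+30) / 0.40775 = 20.10 / 0.40775 ≈ 49.3.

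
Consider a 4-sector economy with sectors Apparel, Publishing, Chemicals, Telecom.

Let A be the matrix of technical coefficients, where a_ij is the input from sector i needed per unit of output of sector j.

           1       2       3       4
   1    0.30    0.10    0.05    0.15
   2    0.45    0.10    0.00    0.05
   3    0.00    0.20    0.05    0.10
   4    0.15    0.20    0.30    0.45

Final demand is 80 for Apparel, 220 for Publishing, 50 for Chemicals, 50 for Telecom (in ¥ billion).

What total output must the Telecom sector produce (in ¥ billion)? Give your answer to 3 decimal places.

I − A =
  [   0.70    -0.10    -0.05    -0.15]
  [  -0.45     0.90     0.00    -0.05]
  [   0.00    -0.20     0.95    -0.10]
  [  -0.15    -0.20    -0.30     0.55]
Compute the cofactors C_ij = (−1)^(i+j)·(3×3 minor ij) of I−A; the adjugate is their transpose:
adj(I−A) = Cᵀ =
  [ 0.430750   0.093250   0.066250   0.138000]
  [ 0.228750   0.322625   0.043500   0.099625]
  [ 0.073500   0.088000   0.280250   0.079000]
  [ 0.240750   0.190750   0.186750   0.551250]
det(I−A) = Σ_j (I−A)_1j·C_1j = (0.70)(0.430750) + (-0.10)(0.228750) + (-0.05)(0.073500) + (-0.15)(0.240750) = 0.2388625
(I − A)⁻¹ = adj(I−A) / det(I−A) ≈
  [   1.8033     0.3904     0.2774     0.5777]
  [   0.9577     1.3507     0.1821     0.4171]
  [   0.3077     0.3684     1.1733     0.3307]
  [   1.0079     0.7986     0.7818     2.3078]
x = (I − A)⁻¹ d = adj(I−A)·d / det(I−A), with det(I−A) = 0.2388625:
  x_1 = (0.430750·80 + 0.093250·220 + 0.066250·50 + 0.138000·50) / 0.2388625 = 65.1875 / 0.2388625 ≈ 272.908
  x_2 = (0.228750·80 + 0.322625·220 + 0.043500·50 + 0.099625·50) / 0.2388625 = 96.43375 / 0.2388625 ≈ 403.721
  x_3 = (0.073500·80 + 0.088000·220 + 0.280250·50 + 0.079000·50) / 0.2388625 = 43.2025 / 0.2388625 ≈ 180.868
  x_4 = (0.240750·80 + 0.190750·220 + 0.186750·50 + 0.551250·50) / 0.2388625 = 98.125 / 0.2388625 ≈ 410.801

x_4 = 410.801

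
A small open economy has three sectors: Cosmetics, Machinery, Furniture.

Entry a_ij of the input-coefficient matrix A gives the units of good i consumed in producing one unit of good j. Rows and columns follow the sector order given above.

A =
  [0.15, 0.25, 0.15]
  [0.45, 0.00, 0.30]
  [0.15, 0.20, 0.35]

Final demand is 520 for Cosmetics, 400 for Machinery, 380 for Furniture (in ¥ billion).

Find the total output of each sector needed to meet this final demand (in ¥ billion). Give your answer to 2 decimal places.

I − A =
  [   0.85    -0.25    -0.15]
  [  -0.45     1.00    -0.30]
  [  -0.15    -0.20     0.65]
Cofactors of I−A, C_ij = (−1)^(i+j)·(minor ij) (rows/columns in the sector order above):
  C_11 = (1.00)(0.65) − (-0.30)(-0.20) = 0.5900
  C_12 = −[(-0.45)(0.65) − (-0.30)(-0.15)] = 0.3375
  C_13 = (-0.45)(-0.20) − (1.00)(-0.15) = 0.2400
  C_21 = −[(-0.25)(0.65) − (-0.15)(-0.20)] = 0.1925
  C_22 = (0.85)(0.65) − (-0.15)(-0.15) = 0.5300
  C_23 = −[(0.85)(-0.20) − (-0.25)(-0.15)] = 0.2075
  C_31 = (-0.25)(-0.30) − (-0.15)(1.00) = 0.2250
  C_32 = −[(0.85)(-0.30) − (-0.15)(-0.45)] = 0.3225
  C_33 = (0.85)(1.00) − (-0.25)(-0.45) = 0.7375
det(I−A) = Σ_j (I−A)_1j·C_1j = (0.85)(0.5900) + (-0.25)(0.3375) + (-0.15)(0.2400) = 0.381125
adj(I−A) = Cᵀ =
  [ 0.5900   0.1925   0.2250]
  [ 0.3375   0.5300   0.3225]
  [ 0.2400   0.2075   0.7375]
(I − A)⁻¹ = adj(I−A) / det(I−A) ≈
  [   1.5480     0.5051     0.5904]
  [   0.8855     1.3906     0.8462]
  [   0.6297     0.5444     1.9351]
x = (I − A)⁻¹ d = adj(I−A)·d / det(I−A), with det(I−A) = 0.381125:
  x_1 = (0.5900·520 + 0.1925·400 + 0.2250·380) / 0.381125 = 469.30 / 0.381125 ≈ 1231.35
  x_2 = (0.3375·520 + 0.5300·400 + 0.3225·380) / 0.381125 = 510.05 / 0.381125 ≈ 1338.27
  x_3 = (0.2400·520 + 0.2075·400 + 0.7375·380) / 0.381125 = 488.05 / 0.381125 ≈ 1280.55

x_1 = 1231.35, x_2 = 1338.27, x_3 = 1280.55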